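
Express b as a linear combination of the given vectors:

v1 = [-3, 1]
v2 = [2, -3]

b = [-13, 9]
c1 = 3, c2 = -2

b = 3·v1 + -2·v2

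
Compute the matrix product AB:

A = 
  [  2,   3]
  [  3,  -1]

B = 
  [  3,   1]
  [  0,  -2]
A is 2×2 and B is 2×2, so AB is 2×2. Each entry is (row of A)·(column of B):
AB[1,1] = (2)(3) + (3)(0) = 6
AB[1,2] = (2)(1) + (3)(-2) = -4
AB[2,1] = (3)(3) + (-1)(0) = 9
AB[2,2] = (3)(1) + (-1)(-2) = 5

AB = 
  [  6,  -4]
  [  9,   5]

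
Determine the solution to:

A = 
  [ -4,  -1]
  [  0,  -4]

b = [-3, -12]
x = [0, 3]

Row reduce the augmented matrix [A|b]:
(already in echelon form)
REF = 
  [ -4,  -1,  -3]
  [  0,  -4, -12]

Back-substitution:
x₂ = (-12) / (-4) = 3
x₁ = (-3 - (-1)(3)) / (-4) = 0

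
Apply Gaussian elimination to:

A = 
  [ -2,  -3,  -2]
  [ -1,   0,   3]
Row operations:
R2 → R2 - (1/2)·R1

Resulting echelon form:
REF = 
  [ -2,  -3,  -2]
  [  0, 3/2,   4]

Rank = 2 (number of non-zero pivot rows).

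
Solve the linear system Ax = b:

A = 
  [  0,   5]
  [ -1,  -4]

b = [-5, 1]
x = [3, -1]

Row reduce the augmented matrix [A|b]:
Swap R1 ↔ R2
REF = 
  [ -1,  -4,   1]
  [  0,   5,  -5]

Back-substitution:
x₂ = (-5) / 5 = -1
x₁ = (1 - (-4)(-1)) / (-1) = 3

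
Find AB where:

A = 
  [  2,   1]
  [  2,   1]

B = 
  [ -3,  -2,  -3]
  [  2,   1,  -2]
A is 2×2 and B is 2×3, so AB is 2×3. Each entry is (row of A)·(column of B):
AB[1,1] = (2)(-3) + (1)(2) = -4
AB[1,2] = (2)(-2) + (1)(1) = -3
AB[1,3] = (2)(-3) + (1)(-2) = -8
AB[2,1] = (2)(-3) + (1)(2) = -4
AB[2,2] = (2)(-2) + (1)(1) = -3
AB[2,3] = (2)(-3) + (1)(-2) = -8

AB = 
  [ -4,  -3,  -8]
  [ -4,  -3,  -8]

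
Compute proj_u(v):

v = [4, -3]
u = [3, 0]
proj_u(v) = [4, 0]

v·u = (4)(3) + (-3)(0) = 12
u·u = (3)² + (0)² = 9
proj_u(v) = (v·u / u·u) × u = (12/9) × u = (4/3) × u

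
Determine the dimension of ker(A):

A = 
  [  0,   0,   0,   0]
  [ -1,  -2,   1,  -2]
nullity(A) = 3

Row reduce:
Swap R1 ↔ R2
REF = 
  [ -1,  -2,   1,  -2]
  [  0,   0,   0,   0]
Pivot columns: 1 → 1 pivot.
rank(A) = 1, so nullity(A) = 4 - 1 = 3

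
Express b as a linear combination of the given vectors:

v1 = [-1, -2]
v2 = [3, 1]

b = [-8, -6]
c1 = 2, c2 = -2

b = 2·v1 + -2·v2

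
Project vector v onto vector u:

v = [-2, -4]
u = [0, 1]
v·u = (-2)(0) + (-4)(1) = -4
u·u = (0)² + (1)² = 1
proj_u(v) = (v·u / u·u) × u = (-4/1) × u = (-4) × u

proj_u(v) = [0, -4]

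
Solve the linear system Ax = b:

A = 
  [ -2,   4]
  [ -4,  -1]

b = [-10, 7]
Row reduce the augmented matrix [A|b]:
R2 → R2 - (2)·R1
REF = 
  [ -2,   4, -10]
  [  0,  -9,  27]

Back-substitution:
x₂ = 27 / (-9) = -3
x₁ = (-10 - (4)(-3)) / (-2) = -1

x = [-1, -3]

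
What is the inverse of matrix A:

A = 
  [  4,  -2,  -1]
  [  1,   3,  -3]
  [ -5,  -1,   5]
det(A) = (4)·((3)(5) - (-3)(-1)) - (-2)·((1)(5) - (-3)(-5)) + (-1)·((1)(-1) - (3)(-5))
  = (4)(12) - (-2)(-10) + (-1)(14)
  = 14
det(A) = 14 ≠ 0, so A is invertible.

Cofactors Cᵢⱼ = (-1)ⁱ⁺ʲ·Mᵢⱼ:
C = 
  [ 12,  10,  14]
  [ 11,  15,  14]
  [  9,  11,  14]

adj(A) = Cᵀ:
adj(A) = 
  [ 12,  11,   9]
  [ 10,  15,  11]
  [ 14,  14,  14]

A⁻¹ = (1/14) · adj(A):
A⁻¹ = 
  [  6/7, 11/14,  9/14]
  [  5/7, 15/14, 11/14]
  [    1,     1,     1]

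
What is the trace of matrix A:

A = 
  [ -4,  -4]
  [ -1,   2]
-2

tr(A) = -4 + 2 = -2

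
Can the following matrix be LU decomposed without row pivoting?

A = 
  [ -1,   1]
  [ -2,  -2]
Yes.
A[1,1] = -1 ≠ 0, so Gaussian elimination proceeds without a row swap: multiplier ℓ₂₁ = (-2)/(-1) = 2, and U[2,2] = -2 - (2)(1) = -4.
L = 
  [  1,   0]
  [  2,   1]
U = 
  [ -1,   1]
  [  0,  -4]
Check row 2 of LU: [(2)(-1), (2)(1) + (-4)] = [-2, -2] = row 2 of A ✓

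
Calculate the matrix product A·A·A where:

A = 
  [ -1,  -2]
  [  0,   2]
A² = A·A:
A²[1,1] = (-1)(-1) + (-2)(0) = 1
A²[1,2] = (-1)(-2) + (-2)(2) = -2
A²[2,1] = (0)(-1) + (2)(0) = 0
A²[2,2] = (0)(-2) + (2)(2) = 4
A² = 
  [  1,  -2]
  [  0,   4]

A^3 = A^2·A:
A^3[1,1] = (1)(-1) + (-2)(0) = -1
A^3[1,2] = (1)(-2) + (-2)(2) = -6
A^3[2,1] = (0)(-1) + (4)(0) = 0
A^3[2,2] = (0)(-2) + (4)(2) = 8
A^3 = 
  [ -1,  -6]
  [  0,   8]

Therefore
A^3 = 
  [ -1,  -6]
  [  0,   8]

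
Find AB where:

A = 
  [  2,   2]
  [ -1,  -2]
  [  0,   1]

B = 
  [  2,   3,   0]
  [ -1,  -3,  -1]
AB = 
  [  2,   0,  -2]
  [  0,   3,   2]
  [ -1,  -3,  -1]

A is 3×2 and B is 2×3, so AB is 3×3. Each entry is (row of A)·(column of B):
AB[1,1] = (2)(2) + (2)(-1) = 2
AB[1,2] = (2)(3) + (2)(-3) = 0
AB[1,3] = (2)(0) + (2)(-1) = -2
AB[2,1] = (-1)(2) + (-2)(-1) = 0
AB[2,2] = (-1)(3) + (-2)(-3) = 3
AB[2,3] = (-1)(0) + (-2)(-1) = 2
AB[3,1] = (0)(2) + (1)(-1) = -1
AB[3,2] = (0)(3) + (1)(-3) = -3
AB[3,3] = (0)(0) + (1)(-1) = -1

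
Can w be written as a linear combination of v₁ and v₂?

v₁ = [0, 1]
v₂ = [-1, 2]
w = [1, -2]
Yes

Form the augmented matrix and row-reduce:
[v₁|v₂|w] = 
  [  0,  -1,   1]
  [  1,   2,  -2]
Swap R1 ↔ R2
REF = 
  [  1,   2,  -2]
  [  0,  -1,   1]

No row of the form [0 0 | nonzero], so the system is consistent. Back-substitution gives c₁ = 0, c₂ = -1: w = (0)·v₁ + (-1)·v₂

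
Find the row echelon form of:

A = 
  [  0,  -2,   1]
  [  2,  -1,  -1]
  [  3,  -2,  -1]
Row operations:
Swap R1 ↔ R2
R3 → R3 - (3/2)·R1
R3 → R3 - (1/4)·R2

Resulting echelon form:
REF = 
  [  2,  -1,  -1]
  [  0,  -2,   1]
  [  0,   0, 1/4]

Rank = 3 (number of non-zero pivot rows).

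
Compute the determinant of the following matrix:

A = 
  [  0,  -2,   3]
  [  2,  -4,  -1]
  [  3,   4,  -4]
50

Cofactor expansion along row 1:
det(A) = (0)·((-4)(-4) - (-1)(4)) - (-2)·((2)(-4) - (-1)(3)) + (3)·((2)(4) - (-4)(3))
  = (0)(20) - (-2)(-5) + (3)(20)
  = 50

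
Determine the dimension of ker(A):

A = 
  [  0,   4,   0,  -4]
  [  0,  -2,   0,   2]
nullity(A) = 3

Row reduce:
R2 → R2 + (1/2)·R1
REF = 
  [  0,   4,   0,  -4]
  [  0,   0,   0,   0]
Pivot columns: 2 → 1 pivot.
rank(A) = 1, so nullity(A) = 4 - 1 = 3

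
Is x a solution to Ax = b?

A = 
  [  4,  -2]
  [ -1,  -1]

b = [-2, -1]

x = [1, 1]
No

Ax = [2, -2] ≠ b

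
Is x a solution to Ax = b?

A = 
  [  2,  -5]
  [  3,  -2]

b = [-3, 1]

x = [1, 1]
Yes

Ax = [-3, 1] = b ✓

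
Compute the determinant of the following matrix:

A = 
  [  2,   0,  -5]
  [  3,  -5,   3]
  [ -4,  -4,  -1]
194

Cofactor expansion along row 1:
det(A) = (2)·((-5)(-1) - (3)(-4)) - (0)·((3)(-1) - (3)(-4)) + (-5)·((3)(-4) - (-5)(-4))
  = (2)(17) - (0)(9) + (-5)(-32)
  = 194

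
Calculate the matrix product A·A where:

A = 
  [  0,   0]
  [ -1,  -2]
A² = A·A:
A²[1,1] = (0)(0) + (0)(-1) = 0
A²[1,2] = (0)(0) + (0)(-2) = 0
A²[2,1] = (-1)(0) + (-2)(-1) = 2
A²[2,2] = (-1)(0) + (-2)(-2) = 4
A² = 
  [  0,   0]
  [  2,   4]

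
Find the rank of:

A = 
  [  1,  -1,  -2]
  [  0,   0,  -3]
Row reduce:
(no row operations needed)
REF = 
  [  1,  -1,  -2]
  [  0,   0,  -3]
Pivot columns: 1, 3 → 2 pivots.

rank(A) = 2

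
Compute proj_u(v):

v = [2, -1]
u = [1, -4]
v·u = (2)(1) + (-1)(-4) = 6
u·u = (1)² + (-4)² = 17
proj_u(v) = (v·u / u·u) × u = (6/17) × u

proj_u(v) = [6/17, -24/17]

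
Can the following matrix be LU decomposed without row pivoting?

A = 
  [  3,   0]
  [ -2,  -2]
Yes.
A[1,1] = 3 ≠ 0, so Gaussian elimination proceeds without a row swap: multiplier ℓ₂₁ = (-2)/(3) = -2/3, and U[2,2] = -2 - (-2/3)(0) = -2.
L = 
  [   1,    0]
  [-2/3,    1]
U = 
  [  3,   0]
  [  0,  -2]
Check row 2 of LU: [(-2/3)(3), (-2/3)(0) + (-2)] = [-2, -2] = row 2 of A ✓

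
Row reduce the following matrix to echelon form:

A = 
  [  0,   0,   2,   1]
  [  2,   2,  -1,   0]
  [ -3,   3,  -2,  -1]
Row operations:
Swap R1 ↔ R2
R3 → R3 + (3/2)·R1
Swap R2 ↔ R3

Resulting echelon form:
REF = 
  [   2,    2,   -1,    0]
  [   0,    6, -7/2,   -1]
  [   0,    0,    2,    1]

Rank = 3 (number of non-zero pivot rows).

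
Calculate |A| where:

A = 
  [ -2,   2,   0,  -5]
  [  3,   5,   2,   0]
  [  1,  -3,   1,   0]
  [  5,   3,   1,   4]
94

Cofactor expansion along row 1: det(A) = a₁₁M₁₁ - a₁₂M₁₂ + a₁₃M₁₃ - a₁₄M₁₄

M₁₁ = det[[5, 2, 0]; [-3, 1, 0]; [3, 1, 4]]
  = (5)·((1)(4) - (0)(1)) - (2)·((-3)(4) - (0)(3)) + (0)·((-3)(1) - (1)(3))
  = (5)(4) - (2)(-12) + (0)(-6)
  = 44
M₁₂ = det[[3, 2, 0]; [1, 1, 0]; [5, 1, 4]]
  = (3)·((1)(4) - (0)(1)) - (2)·((1)(4) - (0)(5)) + (0)·((1)(1) - (1)(5))
  = (3)(4) - (2)(4) + (0)(-4)
  = 4
M₁₃ = det[[3, 5, 0]; [1, -3, 0]; [5, 3, 4]]
  = (3)·((-3)(4) - (0)(3)) - (5)·((1)(4) - (0)(5)) + (0)·((1)(3) - (-3)(5))
  = (3)(-12) - (5)(4) + (0)(18)
  = -56
M₁₄ = det[[3, 5, 2]; [1, -3, 1]; [5, 3, 1]]
  = (3)·((-3)(1) - (1)(3)) - (5)·((1)(1) - (1)(5)) + (2)·((1)(3) - (-3)(5))
  = (3)(-6) - (5)(-4) + (2)(18)
  = 38

det(A) = (-2)(44) - (2)(4) + (0)(-56) - (-5)(38) = 94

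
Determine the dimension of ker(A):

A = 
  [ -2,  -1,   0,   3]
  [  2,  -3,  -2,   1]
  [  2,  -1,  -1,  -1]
nullity(A) = 2

Row reduce:
R2 → R2 + (1)·R1
R3 → R3 + (1)·R1
R3 → R3 - (1/2)·R2
REF = 
  [ -2,  -1,   0,   3]
  [  0,  -4,  -2,   4]
  [  0,   0,   0,   0]
Pivot columns: 1, 2 → 2 pivots.
rank(A) = 2, so nullity(A) = 4 - 2 = 2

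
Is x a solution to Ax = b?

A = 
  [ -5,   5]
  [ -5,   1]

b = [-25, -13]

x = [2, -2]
No

Ax = [-20, -12] ≠ b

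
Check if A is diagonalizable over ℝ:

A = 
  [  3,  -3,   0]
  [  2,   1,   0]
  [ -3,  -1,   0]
No

Characteristic polynomial: det(λI - A) = λ³ - 4λ² + 9λ
The constant term is 0, so λ = 0 is a root: p(λ) = λ(λ² - 4λ + 9)
λ² - 4λ + 9 = 0  ⇒  λ = (4 ± √((-4)² - 4·(9)))/2 = (4 ± √(-20))/2
  = 2 + i√5,  2 - i√5
Eigenvalues: 0, 2 + i√5, 2 - i√5  (≈ 0, 2 + 2.236i, 2 - 2.236i)
Has complex eigenvalues (not diagonalizable over ℝ).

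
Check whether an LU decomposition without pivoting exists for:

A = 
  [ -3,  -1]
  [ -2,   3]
Yes.
A[1,1] = -3 ≠ 0, so Gaussian elimination proceeds without a row swap: multiplier ℓ₂₁ = (-2)/(-3) = 2/3, and U[2,2] = 3 - (2/3)(-1) = 11/3.
L = 
  [  1,   0]
  [2/3,   1]
U = 
  [  -3,   -1]
  [   0, 11/3]
Check row 2 of LU: [(2/3)(-3), (2/3)(-1) + (11/3)] = [-2, 3] = row 2 of A ✓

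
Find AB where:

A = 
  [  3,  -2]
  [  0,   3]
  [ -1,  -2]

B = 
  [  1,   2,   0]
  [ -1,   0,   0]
A is 3×2 and B is 2×3, so AB is 3×3. Each entry is (row of A)·(column of B):
AB[1,1] = (3)(1) + (-2)(-1) = 5
AB[1,2] = (3)(2) + (-2)(0) = 6
AB[1,3] = (3)(0) + (-2)(0) = 0
AB[2,1] = (0)(1) + (3)(-1) = -3
AB[2,2] = (0)(2) + (3)(0) = 0
AB[2,3] = (0)(0) + (3)(0) = 0
AB[3,1] = (-1)(1) + (-2)(-1) = 1
AB[3,2] = (-1)(2) + (-2)(0) = -2
AB[3,3] = (-1)(0) + (-2)(0) = 0

AB = 
  [  5,   6,   0]
  [ -3,   0,   0]
  [  1,  -2,   0]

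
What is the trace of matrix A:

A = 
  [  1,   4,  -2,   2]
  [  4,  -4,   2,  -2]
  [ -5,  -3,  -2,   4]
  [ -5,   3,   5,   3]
-2

tr(A) = 1 + -4 + -2 + 3 = -2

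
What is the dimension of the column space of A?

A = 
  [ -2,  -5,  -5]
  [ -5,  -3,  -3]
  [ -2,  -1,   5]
dim(Col(A)) = 3

Row reduce:
R2 → R2 - (5/2)·R1
R3 → R3 - (1)·R1
R3 → R3 - (8/19)·R2
REF = 
  [  -2,   -5,   -5]
  [   0, 19/2, 19/2]
  [   0,    0,    6]
Pivot columns: 1, 2, 3 → 3 pivots.
dim(Col(A)) = number of pivot columns = 3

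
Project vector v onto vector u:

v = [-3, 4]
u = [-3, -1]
proj_u(v) = [-3/2, -1/2]

v·u = (-3)(-3) + (4)(-1) = 5
u·u = (-3)² + (-1)² = 10
proj_u(v) = (v·u / u·u) × u = (5/10) × u = (1/2) × u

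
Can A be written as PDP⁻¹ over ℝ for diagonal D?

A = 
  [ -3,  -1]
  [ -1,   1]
Yes

tr(A) = -2, det(A) = -4
Characteristic polynomial: λ² - tr(A)λ + det(A) = λ² + 2λ - 4
λ² + 2λ - 4 = 0  ⇒  λ = (-2 ± √((2)² - 4·(-4)))/2 = (-2 ± √(20))/2
  = -1 + √5,  -1 - √5
Eigenvalues: -1 + √5, -1 - √5  (≈ 1.236, -3.236)
The two irrational eigenvalues are distinct (simple), so each has alg. mult. = geom. mult. = 1.
Sum of geometric multiplicities equals n, so A has n independent eigenvectors.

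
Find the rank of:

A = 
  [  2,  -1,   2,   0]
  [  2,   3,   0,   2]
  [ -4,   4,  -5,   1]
Row reduce:
R2 → R2 - (1)·R1
R3 → R3 + (2)·R1
R3 → R3 - (1/2)·R2
REF = 
  [  2,  -1,   2,   0]
  [  0,   4,  -2,   2]
  [  0,   0,   0,   0]
Pivot columns: 1, 2 → 2 pivots.

rank(A) = 2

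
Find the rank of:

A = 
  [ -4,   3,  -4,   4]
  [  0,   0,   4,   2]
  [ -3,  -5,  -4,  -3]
Row reduce:
R3 → R3 - (3/4)·R1
Swap R2 ↔ R3
REF = 
  [   -4,     3,    -4,     4]
  [    0, -29/4,    -1,    -6]
  [    0,     0,     4,     2]
Pivot columns: 1, 2, 3 → 3 pivots.

rank(A) = 3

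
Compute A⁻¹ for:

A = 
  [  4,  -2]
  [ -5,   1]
det(A) = (4)(1) - (-2)(-5) = -6
For a 2×2 matrix, A⁻¹ = (1/det(A)) · [[d, -b], [-c, a]]
    = (-1/6) · [[1, 2], [5, 4]]

A⁻¹ = 
  [-1/6, -1/3]
  [-5/6, -2/3]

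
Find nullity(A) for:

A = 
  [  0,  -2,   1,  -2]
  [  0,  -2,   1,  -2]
nullity(A) = 3

Row reduce:
R2 → R2 - (1)·R1
REF = 
  [  0,  -2,   1,  -2]
  [  0,   0,   0,   0]
Pivot columns: 2 → 1 pivot.
rank(A) = 1, so nullity(A) = 4 - 1 = 3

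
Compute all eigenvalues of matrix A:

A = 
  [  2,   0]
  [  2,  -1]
λ = 2, -1

tr(A) = 1, det(A) = -2
Characteristic polynomial: λ² - tr(A)λ + det(A) = λ² - λ - 2
λ² - λ - 2 = (λ + 1)(λ - 2)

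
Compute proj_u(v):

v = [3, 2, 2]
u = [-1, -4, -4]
v·u = (3)(-1) + (2)(-4) + (2)(-4) = -19
u·u = (-1)² + (-4)² + (-4)² = 33
proj_u(v) = (v·u / u·u) × u = (-19/33) × u

proj_u(v) = [19/33, 76/33, 76/33]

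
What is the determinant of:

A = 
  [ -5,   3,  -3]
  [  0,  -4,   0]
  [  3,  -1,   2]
4

Cofactor expansion along row 1:
det(A) = (-5)·((-4)(2) - (0)(-1)) - (3)·((0)(2) - (0)(3)) + (-3)·((0)(-1) - (-4)(3))
  = (-5)(-8) - (3)(0) + (-3)(12)
  = 4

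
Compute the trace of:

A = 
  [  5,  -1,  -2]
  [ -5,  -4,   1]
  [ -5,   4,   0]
1

tr(A) = 5 + -4 + 0 = 1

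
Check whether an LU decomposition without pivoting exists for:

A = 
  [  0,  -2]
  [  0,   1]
Yes.
The first column is zero, so A is already upper triangular: L = I, U = A.
L = 
  [  1,   0]
  [  0,   1]
U = 
  [  0,  -2]
  [  0,   1]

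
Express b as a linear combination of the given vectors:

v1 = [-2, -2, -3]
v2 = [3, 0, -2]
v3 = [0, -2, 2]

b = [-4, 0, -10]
c1 = 2, c2 = 0, c3 = -2

b = 2·v1 + 0·v2 + -2·v3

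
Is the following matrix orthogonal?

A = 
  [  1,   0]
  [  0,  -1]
Yes

AᵀA = 
  [  1,   0]
  [  0,   1]
= I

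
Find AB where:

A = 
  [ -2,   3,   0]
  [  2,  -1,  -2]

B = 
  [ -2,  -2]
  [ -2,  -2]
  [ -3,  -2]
AB = 
  [ -2,  -2]
  [  4,   2]

A is 2×3 and B is 3×2, so AB is 2×2. Each entry is (row of A)·(column of B):
AB[1,1] = (-2)(-2) + (3)(-2) + (0)(-3) = -2
AB[1,2] = (-2)(-2) + (3)(-2) + (0)(-2) = -2
AB[2,1] = (2)(-2) + (-1)(-2) + (-2)(-3) = 4
AB[2,2] = (2)(-2) + (-1)(-2) + (-2)(-2) = 2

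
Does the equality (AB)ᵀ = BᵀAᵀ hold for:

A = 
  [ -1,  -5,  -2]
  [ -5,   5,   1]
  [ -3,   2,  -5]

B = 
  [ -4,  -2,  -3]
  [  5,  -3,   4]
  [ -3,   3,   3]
Yes

(AB)ᵀ = 
  [-15,  42,  37]
  [ 11,  -2, -15]
  [-23,  38,   2]

BᵀAᵀ = 
  [-15,  42,  37]
  [ 11,  -2, -15]
  [-23,  38,   2]

Both sides are equal — this is the standard identity (AB)ᵀ = BᵀAᵀ, which holds for all A, B.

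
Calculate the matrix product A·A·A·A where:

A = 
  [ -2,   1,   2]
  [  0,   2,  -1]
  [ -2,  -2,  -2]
A^4 = 
  [-80,  -6, -18]
  [ 12,  28, -18]
  [ 12, -48, -68]

A² = A·A:
A²[1,1] = (-2)(-2) + (1)(0) + (2)(-2) = 0
A²[1,2] = (-2)(1) + (1)(2) + (2)(-2) = -4
A²[1,3] = (-2)(2) + (1)(-1) + (2)(-2) = -9
A²[2,1] = (0)(-2) + (2)(0) + (-1)(-2) = 2
A²[2,2] = (0)(1) + (2)(2) + (-1)(-2) = 6
A²[2,3] = (0)(2) + (2)(-1) + (-1)(-2) = 0
A²[3,1] = (-2)(-2) + (-2)(0) + (-2)(-2) = 8
A²[3,2] = (-2)(1) + (-2)(2) + (-2)(-2) = -2
A²[3,3] = (-2)(2) + (-2)(-1) + (-2)(-2) = 2
A² = 
  [  0,  -4,  -9]
  [  2,   6,   0]
  [  8,  -2,   2]

A^3 = A^2·A:
A^3[1,1] = (0)(-2) + (-4)(0) + (-9)(-2) = 18
A^3[1,2] = (0)(1) + (-4)(2) + (-9)(-2) = 10
A^3[1,3] = (0)(2) + (-4)(-1) + (-9)(-2) = 22
A^3[2,1] = (2)(-2) + (6)(0) + (0)(-2) = -4
A^3[2,2] = (2)(1) + (6)(2) + (0)(-2) = 14
A^3[2,3] = (2)(2) + (6)(-1) + (0)(-2) = -2
A^3[3,1] = (8)(-2) + (-2)(0) + (2)(-2) = -20
A^3[3,2] = (8)(1) + (-2)(2) + (2)(-2) = 0
A^3[3,3] = (8)(2) + (-2)(-1) + (2)(-2) = 14
A^3 = 
  [ 18,  10,  22]
  [ -4,  14,  -2]
  [-20,   0,  14]

A^4 = A^3·A:
A^4[1,1] = (18)(-2) + (10)(0) + (22)(-2) = -80
A^4[1,2] = (18)(1) + (10)(2) + (22)(-2) = -6
A^4[1,3] = (18)(2) + (10)(-1) + (22)(-2) = -18
A^4[2,1] = (-4)(-2) + (14)(0) + (-2)(-2) = 12
A^4[2,2] = (-4)(1) + (14)(2) + (-2)(-2) = 28
A^4[2,3] = (-4)(2) + (14)(-1) + (-2)(-2) = -18
A^4[3,1] = (-20)(-2) + (0)(0) + (14)(-2) = 12
A^4[3,2] = (-20)(1) + (0)(2) + (14)(-2) = -48
A^4[3,3] = (-20)(2) + (0)(-1) + (14)(-2) = -68
A^4 = 
  [-80,  -6, -18]
  [ 12,  28, -18]
  [ 12, -48, -68]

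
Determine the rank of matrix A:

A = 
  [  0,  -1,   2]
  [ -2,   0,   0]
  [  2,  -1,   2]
Row reduce:
Swap R1 ↔ R2
R3 → R3 + (1)·R1
R3 → R3 - (1)·R2
REF = 
  [ -2,   0,   0]
  [  0,  -1,   2]
  [  0,   0,   0]
Pivot columns: 1, 2 → 2 pivots.

rank(A) = 2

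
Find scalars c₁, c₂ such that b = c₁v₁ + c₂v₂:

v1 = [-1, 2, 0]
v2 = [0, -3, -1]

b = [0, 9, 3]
c1 = 0, c2 = -3

b = 0·v1 + -3·v2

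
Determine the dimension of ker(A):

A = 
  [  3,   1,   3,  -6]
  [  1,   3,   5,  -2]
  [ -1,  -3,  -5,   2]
nullity(A) = 2

Row reduce:
R2 → R2 - (1/3)·R1
R3 → R3 + (1/3)·R1
R3 → R3 + (1)·R2
REF = 
  [  3,   1,   3,  -6]
  [  0, 8/3,   4,   0]
  [  0,   0,   0,   0]
Pivot columns: 1, 2 → 2 pivots.
rank(A) = 2, so nullity(A) = 4 - 2 = 2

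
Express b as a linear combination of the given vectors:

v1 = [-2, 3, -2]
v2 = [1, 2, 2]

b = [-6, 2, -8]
c1 = 2, c2 = -2

b = 2·v1 + -2·v2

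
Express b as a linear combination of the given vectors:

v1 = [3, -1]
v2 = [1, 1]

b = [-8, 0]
c1 = -2, c2 = -2

b = -2·v1 + -2·v2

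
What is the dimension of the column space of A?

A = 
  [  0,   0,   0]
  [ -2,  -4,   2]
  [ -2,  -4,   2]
dim(Col(A)) = 1

Row reduce:
Swap R1 ↔ R2
R3 → R3 - (1)·R1
REF = 
  [ -2,  -4,   2]
  [  0,   0,   0]
  [  0,   0,   0]
Pivot columns: 1 → 1 pivot.
dim(Col(A)) = number of pivot columns = 1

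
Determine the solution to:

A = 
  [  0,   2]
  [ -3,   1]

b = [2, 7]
x = [-2, 1]

Row reduce the augmented matrix [A|b]:
Swap R1 ↔ R2
REF = 
  [ -3,   1,   7]
  [  0,   2,   2]

Back-substitution:
x₂ = 2 / 2 = 1
x₁ = (7 - (1)(1)) / (-3) = -2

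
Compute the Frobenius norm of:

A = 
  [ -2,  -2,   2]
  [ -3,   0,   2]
||A||_F = 5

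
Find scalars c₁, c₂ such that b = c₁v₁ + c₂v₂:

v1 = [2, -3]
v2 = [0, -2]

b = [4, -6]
c1 = 2, c2 = 0

b = 2·v1 + 0·v2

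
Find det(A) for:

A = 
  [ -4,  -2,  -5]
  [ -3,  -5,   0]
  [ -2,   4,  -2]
Cofactor expansion along row 1:
det(A) = (-4)·((-5)(-2) - (0)(4)) - (-2)·((-3)(-2) - (0)(-2)) + (-5)·((-3)(4) - (-5)(-2))
  = (-4)(10) - (-2)(6) + (-5)(-22)
  = 82

det(A) = 82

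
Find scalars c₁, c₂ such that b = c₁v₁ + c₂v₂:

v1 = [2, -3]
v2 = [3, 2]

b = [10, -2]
c1 = 2, c2 = 2

b = 2·v1 + 2·v2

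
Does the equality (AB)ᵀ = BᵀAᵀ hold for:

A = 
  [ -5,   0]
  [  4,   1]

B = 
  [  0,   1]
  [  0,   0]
Yes

(AB)ᵀ = 
  [  0,   0]
  [ -5,   4]

BᵀAᵀ = 
  [  0,   0]
  [ -5,   4]

Both sides are equal — this is the standard identity (AB)ᵀ = BᵀAᵀ, which holds for all A, B.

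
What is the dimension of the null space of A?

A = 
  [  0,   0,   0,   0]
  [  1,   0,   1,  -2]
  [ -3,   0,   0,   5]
nullity(A) = 2

Row reduce:
Swap R1 ↔ R2
R3 → R3 + (3)·R1
Swap R2 ↔ R3
REF = 
  [  1,   0,   1,  -2]
  [  0,   0,   3,  -1]
  [  0,   0,   0,   0]
Pivot columns: 1, 3 → 2 pivots.
rank(A) = 2, so nullity(A) = 4 - 2 = 2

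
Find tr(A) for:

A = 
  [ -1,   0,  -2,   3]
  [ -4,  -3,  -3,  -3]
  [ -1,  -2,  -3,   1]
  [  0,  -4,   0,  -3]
-10

tr(A) = -1 + -3 + -3 + -3 = -10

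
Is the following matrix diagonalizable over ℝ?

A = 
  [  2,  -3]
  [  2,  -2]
No

tr(A) = 0, det(A) = 2
Characteristic polynomial: λ² - tr(A)λ + det(A) = λ² + 2
λ² + 2 = 0  ⇒  λ = (0 ± √((0)² - 4·(2)))/2 = (0 ± √(-8))/2
  = i√2,  -i√2
Eigenvalues: i√2, -i√2  (≈ 0 + 1.414i, 0 - 1.414i)
Has complex eigenvalues (not diagonalizable over ℝ).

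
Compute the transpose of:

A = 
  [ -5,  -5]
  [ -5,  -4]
Aᵀ = 
  [ -5,  -5]
  [ -5,  -4]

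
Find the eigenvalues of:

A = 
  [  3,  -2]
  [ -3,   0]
λ = (3 + √33)/2, (3 - √33)/2  (≈ 4.372, -1.372)

tr(A) = 3, det(A) = -6
Characteristic polynomial: λ² - tr(A)λ + det(A) = λ² - 3λ - 6
λ² - 3λ - 6 = 0  ⇒  λ = (3 ± √((-3)² - 4·(-6)))/2 = (3 ± √(33))/2
  = (3 + √33)/2,  (3 - √33)/2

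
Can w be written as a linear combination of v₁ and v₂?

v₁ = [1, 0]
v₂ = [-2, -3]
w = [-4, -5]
Yes

Form the augmented matrix and row-reduce:
[v₁|v₂|w] = 
  [  1,  -2,  -4]
  [  0,  -3,  -5]
(already in echelon form — no row operations needed)

No row of the form [0 0 | nonzero], so the system is consistent. Back-substitution gives c₁ = -2/3, c₂ = 5/3: w = (-2/3)·v₁ + (5/3)·v₂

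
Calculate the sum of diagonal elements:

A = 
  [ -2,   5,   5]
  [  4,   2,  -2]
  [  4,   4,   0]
0

tr(A) = -2 + 2 + 0 = 0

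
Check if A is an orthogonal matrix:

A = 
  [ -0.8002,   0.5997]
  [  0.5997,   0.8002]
Yes

AᵀA = 
  [  1,   0]
  [  0,   1]
≈ I (equal to I up to the 4-dp rounding of the entries)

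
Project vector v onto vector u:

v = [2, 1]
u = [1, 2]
proj_u(v) = [4/5, 8/5]

v·u = (2)(1) + (1)(2) = 4
u·u = (1)² + (2)² = 5
proj_u(v) = (v·u / u·u) × u = (4/5) × u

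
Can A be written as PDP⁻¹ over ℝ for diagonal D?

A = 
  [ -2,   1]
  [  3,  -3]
Yes

tr(A) = -5, det(A) = 3
Characteristic polynomial: λ² - tr(A)λ + det(A) = λ² + 5λ + 3
λ² + 5λ + 3 = 0  ⇒  λ = (-5 ± √((5)² - 4·(3)))/2 = (-5 ± √(13))/2
  = (-5 + √13)/2,  (-5 - √13)/2
Eigenvalues: (-5 + √13)/2, (-5 - √13)/2  (≈ -0.6972, -4.303)
The two irrational eigenvalues are distinct (simple), so each has alg. mult. = geom. mult. = 1.
Sum of geometric multiplicities equals n, so A has n independent eigenvectors.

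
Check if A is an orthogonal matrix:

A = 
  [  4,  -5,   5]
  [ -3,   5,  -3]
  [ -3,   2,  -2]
No

AᵀA = 
  [ 34, -41,  35]
  [-41,  54, -44]
  [ 35, -44,  38]
≠ I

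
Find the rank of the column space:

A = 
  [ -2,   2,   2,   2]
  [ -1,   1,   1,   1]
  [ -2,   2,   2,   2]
dim(Col(A)) = 1

Row reduce:
R2 → R2 - (1/2)·R1
R3 → R3 - (1)·R1
REF = 
  [ -2,   2,   2,   2]
  [  0,   0,   0,   0]
  [  0,   0,   0,   0]
Pivot columns: 1 → 1 pivot.
dim(Col(A)) = number of pivot columns = 1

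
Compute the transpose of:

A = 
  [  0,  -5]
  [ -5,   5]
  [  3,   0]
Aᵀ = 
  [  0,  -5,   3]
  [ -5,   5,   0]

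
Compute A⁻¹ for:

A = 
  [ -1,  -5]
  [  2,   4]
det(A) = (-1)(4) - (-5)(2) = 6
For a 2×2 matrix, A⁻¹ = (1/det(A)) · [[d, -b], [-c, a]]
    = (1/6) · [[4, 5], [-2, -1]]

A⁻¹ = 
  [ 2/3,  5/6]
  [-1/3, -1/6]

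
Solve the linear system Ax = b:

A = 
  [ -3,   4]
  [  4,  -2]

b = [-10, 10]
x = [2, -1]

Row reduce the augmented matrix [A|b]:
R2 → R2 + (4/3)·R1
REF = 
  [   -3,     4,   -10]
  [    0,  10/3, -10/3]

Back-substitution:
x₂ = (-10/3) / (10/3) = -1
x₁ = (-10 - (4)(-1)) / (-3) = 2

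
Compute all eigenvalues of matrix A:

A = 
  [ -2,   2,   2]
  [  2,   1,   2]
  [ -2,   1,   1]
λ = 2, -1 + √2, -1 - √2  (≈ 2, 0.4142, -2.414)

Characteristic polynomial: det(λI - A) = λ³ - 5λ + 2
Testing integer divisors of the constant term: p(2) = 0, so (λ - 2) is a factor:
p(λ) = (λ - 2)(λ² + 2λ - 1)
λ² + 2λ - 1 = 0  ⇒  λ = (-2 ± √((2)² - 4·(-1)))/2 = (-2 ± √(8))/2
  = -1 + √2,  -1 - √2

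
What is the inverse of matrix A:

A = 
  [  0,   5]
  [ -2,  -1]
det(A) = (0)(-1) - (5)(-2) = 10
For a 2×2 matrix, A⁻¹ = (1/det(A)) · [[d, -b], [-c, a]]
    = (1/10) · [[-1, -5], [2, 0]]

A⁻¹ = 
  [-1/10,  -1/2]
  [  1/5,     0]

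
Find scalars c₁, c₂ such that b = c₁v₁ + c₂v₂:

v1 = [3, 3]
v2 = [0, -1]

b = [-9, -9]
c1 = -3, c2 = 0

b = -3·v1 + 0·v2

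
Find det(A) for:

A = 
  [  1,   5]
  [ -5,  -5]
For a 2×2 matrix, det = ad - bc = (1)(-5) - (5)(-5) = 20

det(A) = 20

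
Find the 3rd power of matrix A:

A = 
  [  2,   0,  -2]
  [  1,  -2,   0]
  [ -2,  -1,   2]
A² = A·A:
A²[1,1] = (2)(2) + (0)(1) + (-2)(-2) = 8
A²[1,2] = (2)(0) + (0)(-2) + (-2)(-1) = 2
A²[1,3] = (2)(-2) + (0)(0) + (-2)(2) = -8
A²[2,1] = (1)(2) + (-2)(1) + (0)(-2) = 0
A²[2,2] = (1)(0) + (-2)(-2) + (0)(-1) = 4
A²[2,3] = (1)(-2) + (-2)(0) + (0)(2) = -2
A²[3,1] = (-2)(2) + (-1)(1) + (2)(-2) = -9
A²[3,2] = (-2)(0) + (-1)(-2) + (2)(-1) = 0
A²[3,3] = (-2)(-2) + (-1)(0) + (2)(2) = 8
A² = 
  [  8,   2,  -8]
  [  0,   4,  -2]
  [ -9,   0,   8]

A^3 = A^2·A:
A^3[1,1] = (8)(2) + (2)(1) + (-8)(-2) = 34
A^3[1,2] = (8)(0) + (2)(-2) + (-8)(-1) = 4
A^3[1,3] = (8)(-2) + (2)(0) + (-8)(2) = -32
A^3[2,1] = (0)(2) + (4)(1) + (-2)(-2) = 8
A^3[2,2] = (0)(0) + (4)(-2) + (-2)(-1) = -6
A^3[2,3] = (0)(-2) + (4)(0) + (-2)(2) = -4
A^3[3,1] = (-9)(2) + (0)(1) + (8)(-2) = -34
A^3[3,2] = (-9)(0) + (0)(-2) + (8)(-1) = -8
A^3[3,3] = (-9)(-2) + (0)(0) + (8)(2) = 34
A^3 = 
  [ 34,   4, -32]
  [  8,  -6,  -4]
  [-34,  -8,  34]

Therefore
A^3 = 
  [ 34,   4, -32]
  [  8,  -6,  -4]
  [-34,  -8,  34]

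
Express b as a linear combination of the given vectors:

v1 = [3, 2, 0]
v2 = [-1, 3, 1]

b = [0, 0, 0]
c1 = 0, c2 = 0

b = 0·v1 + 0·v2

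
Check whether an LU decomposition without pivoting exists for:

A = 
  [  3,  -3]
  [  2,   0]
Yes.
A[1,1] = 3 ≠ 0, so Gaussian elimination proceeds without a row swap: multiplier ℓ₂₁ = (2)/(3) = 2/3, and U[2,2] = 0 - (2/3)(-3) = 2.
L = 
  [  1,   0]
  [2/3,   1]
U = 
  [  3,  -3]
  [  0,   2]
Check row 2 of LU: [(2/3)(3), (2/3)(-3) + 2] = [2, 0] = row 2 of A ✓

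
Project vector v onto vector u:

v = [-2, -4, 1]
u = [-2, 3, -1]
proj_u(v) = [9/7, -27/14, 9/14]

v·u = (-2)(-2) + (-4)(3) + (1)(-1) = -9
u·u = (-2)² + (3)² + (-1)² = 14
proj_u(v) = (v·u / u·u) × u = (-9/14) × u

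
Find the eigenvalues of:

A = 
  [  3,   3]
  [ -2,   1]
λ = 2 + i√5, 2 - i√5  (≈ 2 + 2.236i, 2 - 2.236i)

tr(A) = 4, det(A) = 9
Characteristic polynomial: λ² - tr(A)λ + det(A) = λ² - 4λ + 9
λ² - 4λ + 9 = 0  ⇒  λ = (4 ± √((-4)² - 4·(9)))/2 = (4 ± √(-20))/2
  = 2 + i√5,  2 - i√5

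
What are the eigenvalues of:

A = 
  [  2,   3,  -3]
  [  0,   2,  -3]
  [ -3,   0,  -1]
λ = -1, 5, -1

Characteristic polynomial: det(λI - A) = λ³ - 3λ² - 9λ - 5
Testing integer divisors of the constant term: p(-1) = 0, so (λ + 1) is a factor:
p(λ) = (λ + 1)(λ² - 4λ - 5)
λ² - 4λ - 5 = (λ + 1)(λ - 5)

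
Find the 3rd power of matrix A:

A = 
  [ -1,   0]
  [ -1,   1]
A² = A·A:
A²[1,1] = (-1)(-1) + (0)(-1) = 1
A²[1,2] = (-1)(0) + (0)(1) = 0
A²[2,1] = (-1)(-1) + (1)(-1) = 0
A²[2,2] = (-1)(0) + (1)(1) = 1
A² = 
  [  1,   0]
  [  0,   1]

A^3 = A^2·A:
A^3[1,1] = (1)(-1) + (0)(-1) = -1
A^3[1,2] = (1)(0) + (0)(1) = 0
A^3[2,1] = (0)(-1) + (1)(-1) = -1
A^3[2,2] = (0)(0) + (1)(1) = 1
A^3 = 
  [ -1,   0]
  [ -1,   1]

Therefore
A^3 = 
  [ -1,   0]
  [ -1,   1]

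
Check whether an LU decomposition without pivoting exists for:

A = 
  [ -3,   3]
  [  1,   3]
Yes.
A[1,1] = -3 ≠ 0, so Gaussian elimination proceeds without a row swap: multiplier ℓ₂₁ = (1)/(-3) = -1/3, and U[2,2] = 3 - (-1/3)(3) = 4.
L = 
  [   1,    0]
  [-1/3,    1]
U = 
  [ -3,   3]
  [  0,   4]
Check row 2 of LU: [(-1/3)(-3), (-1/3)(3) + 4] = [1, 3] = row 2 of A ✓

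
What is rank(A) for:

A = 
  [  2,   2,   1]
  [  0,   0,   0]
Row reduce:
(no row operations needed)
REF = 
  [  2,   2,   1]
  [  0,   0,   0]
Pivot columns: 1 → 1 pivot.

rank(A) = 1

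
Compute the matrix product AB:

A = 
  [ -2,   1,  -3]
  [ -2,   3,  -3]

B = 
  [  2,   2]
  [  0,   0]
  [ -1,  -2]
AB = 
  [ -1,   2]
  [ -1,   2]

A is 2×3 and B is 3×2, so AB is 2×2. Each entry is (row of A)·(column of B):
AB[1,1] = (-2)(2) + (1)(0) + (-3)(-1) = -1
AB[1,2] = (-2)(2) + (1)(0) + (-3)(-2) = 2
AB[2,1] = (-2)(2) + (3)(0) + (-3)(-1) = -1
AB[2,2] = (-2)(2) + (3)(0) + (-3)(-2) = 2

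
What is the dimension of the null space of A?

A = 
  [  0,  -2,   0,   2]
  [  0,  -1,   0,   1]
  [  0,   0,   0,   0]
nullity(A) = 3

Row reduce:
R2 → R2 - (1/2)·R1
REF = 
  [  0,  -2,   0,   2]
  [  0,   0,   0,   0]
  [  0,   0,   0,   0]
Pivot columns: 2 → 1 pivot.
rank(A) = 1, so nullity(A) = 4 - 1 = 3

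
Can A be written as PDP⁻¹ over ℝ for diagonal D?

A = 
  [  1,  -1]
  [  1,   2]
No

tr(A) = 3, det(A) = 3
Characteristic polynomial: λ² - tr(A)λ + det(A) = λ² - 3λ + 3
λ² - 3λ + 3 = 0  ⇒  λ = (3 ± √((-3)² - 4·(3)))/2 = (3 ± √(-3))/2
  = (3 + i√3)/2,  (3 - i√3)/2
Eigenvalues: (3 + i√3)/2, (3 - i√3)/2  (≈ 1.5 + 0.866i, 1.5 - 0.866i)
Has complex eigenvalues (not diagonalizable over ℝ).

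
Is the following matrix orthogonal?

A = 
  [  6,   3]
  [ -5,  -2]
No

AᵀA = 
  [ 61,  28]
  [ 28,  13]
≠ I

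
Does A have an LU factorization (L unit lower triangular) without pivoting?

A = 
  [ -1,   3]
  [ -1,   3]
Yes.
A[1,1] = -1 ≠ 0, so Gaussian elimination proceeds without a row swap: multiplier ℓ₂₁ = (-1)/(-1) = 1, and U[2,2] = 3 - (1)(3) = 0.
L = 
  [  1,   0]
  [  1,   1]
U = 
  [ -1,   3]
  [  0,   0]
Check row 2 of LU: [(1)(-1), (1)(3) + 0] = [-1, 3] = row 2 of A ✓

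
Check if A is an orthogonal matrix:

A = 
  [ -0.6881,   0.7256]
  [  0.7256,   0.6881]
Yes

AᵀA = 
  [  1,   0]
  [  0,   1]
≈ I (equal to I up to the 4-dp rounding of the entries)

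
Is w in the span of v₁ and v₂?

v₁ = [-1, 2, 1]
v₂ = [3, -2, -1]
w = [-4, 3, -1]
No

Form the augmented matrix and row-reduce:
[v₁|v₂|w] = 
  [ -1,   3,  -4]
  [  2,  -2,   3]
  [  1,  -1,  -1]
R2 → R2 + (2)·R1
R3 → R3 + (1)·R1
R3 → R3 - (1/2)·R2
REF = 
  [  -1,    3,   -4]
  [   0,    4,   -5]
  [   0,    0, -5/2]

Row 3 reads [0 0 | -5/2], i.e. 0 = -5/2, so the system is inconsistent and w ∉ span{v₁, v₂}.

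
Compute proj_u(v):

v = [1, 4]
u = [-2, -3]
proj_u(v) = [28/13, 42/13]

v·u = (1)(-2) + (4)(-3) = -14
u·u = (-2)² + (-3)² = 13
proj_u(v) = (v·u / u·u) × u = (-14/13) × u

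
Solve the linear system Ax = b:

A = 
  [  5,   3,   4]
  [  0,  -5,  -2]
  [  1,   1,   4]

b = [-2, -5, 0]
Row reduce the augmented matrix [A|b]:
R3 → R3 - (1/5)·R1
R3 → R3 + (2/25)·R2
REF = 
  [    5,     3,     4,    -2]
  [    0,    -5,    -2,    -5]
  [    0,     0, 76/25,     0]

Back-substitution:
x₃ = 0 / (76/25) = 0
x₂ = (-5 - (-2)(0)) / (-5) = 1
x₁ = (-2 - (3)(1) - (4)(0)) / 5 = -1

x = [-1, 1, 0]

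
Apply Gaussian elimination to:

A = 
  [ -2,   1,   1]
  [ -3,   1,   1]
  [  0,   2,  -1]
Row operations:
R2 → R2 - (3/2)·R1
R3 → R3 + (4)·R2

Resulting echelon form:
REF = 
  [  -2,    1,    1]
  [   0, -1/2, -1/2]
  [   0,    0,   -3]

Rank = 3 (number of non-zero pivot rows).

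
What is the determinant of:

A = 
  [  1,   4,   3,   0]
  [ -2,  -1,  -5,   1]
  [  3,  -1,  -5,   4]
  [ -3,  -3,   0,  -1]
-122

Cofactor expansion along row 1: det(A) = a₁₁M₁₁ - a₁₂M₁₂ + a₁₃M₁₃ - a₁₄M₁₄

M₁₁ = det[[-1, -5, 1]; [-1, -5, 4]; [-3, 0, -1]]
  = (-1)·((-5)(-1) - (4)(0)) - (-5)·((-1)(-1) - (4)(-3)) + (1)·((-1)(0) - (-5)(-3))
  = (-1)(5) - (-5)(13) + (1)(-15)
  = 45
M₁₂ = det[[-2, -5, 1]; [3, -5, 4]; [-3, 0, -1]]
  = (-2)·((-5)(-1) - (4)(0)) - (-5)·((3)(-1) - (4)(-3)) + (1)·((3)(0) - (-5)(-3))
  = (-2)(5) - (-5)(9) + (1)(-15)
  = 20
M₁₃ = det[[-2, -1, 1]; [3, -1, 4]; [-3, -3, -1]]
  = (-2)·((-1)(-1) - (4)(-3)) - (-1)·((3)(-1) - (4)(-3)) + (1)·((3)(-3) - (-1)(-3))
  = (-2)(13) - (-1)(9) + (1)(-12)
  = -29
M₁₄ = det[[-2, -1, -5]; [3, -1, -5]; [-3, -3, 0]]
  = (-2)·((-1)(0) - (-5)(-3)) - (-1)·((3)(0) - (-5)(-3)) + (-5)·((3)(-3) - (-1)(-3))
  = (-2)(-15) - (-1)(-15) + (-5)(-12)
  = 75

det(A) = (1)(45) - (4)(20) + (3)(-29) - (0)(75) = -122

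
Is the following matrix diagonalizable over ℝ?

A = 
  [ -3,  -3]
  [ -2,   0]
Yes

tr(A) = -3, det(A) = -6
Characteristic polynomial: λ² - tr(A)λ + det(A) = λ² + 3λ - 6
λ² + 3λ - 6 = 0  ⇒  λ = (-3 ± √((3)² - 4·(-6)))/2 = (-3 ± √(33))/2
  = (-3 + √33)/2,  (-3 - √33)/2
Eigenvalues: (-3 + √33)/2, (-3 - √33)/2  (≈ 1.372, -4.372)
The two irrational eigenvalues are distinct (simple), so each has alg. mult. = geom. mult. = 1.
Sum of geometric multiplicities equals n, so A has n independent eigenvectors.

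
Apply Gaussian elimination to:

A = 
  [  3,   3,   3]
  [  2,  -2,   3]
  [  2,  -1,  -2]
Row operations:
R2 → R2 - (2/3)·R1
R3 → R3 - (2/3)·R1
R3 → R3 - (3/4)·R2

Resulting echelon form:
REF = 
  [    3,     3,     3]
  [    0,    -4,     1]
  [    0,     0, -19/4]

Rank = 3 (number of non-zero pivot rows).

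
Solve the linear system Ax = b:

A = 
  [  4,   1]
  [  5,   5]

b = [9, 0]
Row reduce the augmented matrix [A|b]:
R2 → R2 - (5/4)·R1
REF = 
  [    4,     1,     9]
  [    0,  15/4, -45/4]

Back-substitution:
x₂ = (-45/4) / (15/4) = -3
x₁ = (9 - (1)(-3)) / 4 = 3

x = [3, -3]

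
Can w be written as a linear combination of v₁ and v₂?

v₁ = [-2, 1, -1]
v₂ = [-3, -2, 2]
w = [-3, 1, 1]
No

Form the augmented matrix and row-reduce:
[v₁|v₂|w] = 
  [ -2,  -3,  -3]
  [  1,  -2,   1]
  [ -1,   2,   1]
R2 → R2 + (1/2)·R1
R3 → R3 - (1/2)·R1
R3 → R3 + (1)·R2
REF = 
  [  -2,   -3,   -3]
  [   0, -7/2, -1/2]
  [   0,    0,    2]

Row 3 reads [0 0 | 2], i.e. 0 = 2, so the system is inconsistent and w ∉ span{v₁, v₂}.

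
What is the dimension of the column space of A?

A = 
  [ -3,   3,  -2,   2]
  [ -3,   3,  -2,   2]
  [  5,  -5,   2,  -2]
dim(Col(A)) = 2

Row reduce:
R2 → R2 - (1)·R1
R3 → R3 + (5/3)·R1
Swap R2 ↔ R3
REF = 
  [  -3,    3,   -2,    2]
  [   0,    0, -4/3,  4/3]
  [   0,    0,    0,    0]
Pivot columns: 1, 3 → 2 pivots.
dim(Col(A)) = number of pivot columns = 2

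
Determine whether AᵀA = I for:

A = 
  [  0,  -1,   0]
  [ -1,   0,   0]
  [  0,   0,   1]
Yes

AᵀA = 
  [  1,   0,   0]
  [  0,   1,   0]
  [  0,   0,   1]
= I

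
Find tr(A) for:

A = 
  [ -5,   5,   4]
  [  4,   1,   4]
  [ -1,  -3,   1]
-3

tr(A) = -5 + 1 + 1 = -3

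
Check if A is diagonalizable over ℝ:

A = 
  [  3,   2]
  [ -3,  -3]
Yes

tr(A) = 0, det(A) = -3
Characteristic polynomial: λ² - tr(A)λ + det(A) = λ² - 3
λ² - 3 = 0  ⇒  λ = (0 ± √((0)² - 4·(-3)))/2 = (0 ± √(12))/2
  = √3,  -√3
Eigenvalues: √3, -√3  (≈ 1.732, -1.732)
The two irrational eigenvalues are distinct (simple), so each has alg. mult. = geom. mult. = 1.
Sum of geometric multiplicities equals n, so A has n independent eigenvectors.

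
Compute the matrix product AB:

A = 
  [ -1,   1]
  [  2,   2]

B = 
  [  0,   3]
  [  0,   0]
AB = 
  [  0,  -3]
  [  0,   6]

A is 2×2 and B is 2×2, so AB is 2×2. Each entry is (row of A)·(column of B):
AB[1,1] = (-1)(0) + (1)(0) = 0
AB[1,2] = (-1)(3) + (1)(0) = -3
AB[2,1] = (2)(0) + (2)(0) = 0
AB[2,2] = (2)(3) + (2)(0) = 6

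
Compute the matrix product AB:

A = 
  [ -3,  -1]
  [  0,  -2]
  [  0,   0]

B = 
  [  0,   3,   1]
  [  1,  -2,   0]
A is 3×2 and B is 2×3, so AB is 3×3. Each entry is (row of A)·(column of B):
AB[1,1] = (-3)(0) + (-1)(1) = -1
AB[1,2] = (-3)(3) + (-1)(-2) = -7
AB[1,3] = (-3)(1) + (-1)(0) = -3
AB[2,1] = (0)(0) + (-2)(1) = -2
AB[2,2] = (0)(3) + (-2)(-2) = 4
AB[2,3] = (0)(1) + (-2)(0) = 0
AB[3,1] = (0)(0) + (0)(1) = 0
AB[3,2] = (0)(3) + (0)(-2) = 0
AB[3,3] = (0)(1) + (0)(0) = 0

AB = 
  [ -1,  -7,  -3]
  [ -2,   4,   0]
  [  0,   0,   0]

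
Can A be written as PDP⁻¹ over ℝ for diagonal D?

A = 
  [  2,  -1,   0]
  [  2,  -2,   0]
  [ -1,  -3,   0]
Yes

Characteristic polynomial: det(λI - A) = λ³ - 2λ
The constant term is 0, so λ = 0 is a root: p(λ) = λ(λ² - 2)
λ² - 2 = 0  ⇒  λ = (0 ± √((0)² - 4·(-2)))/2 = (0 ± √(8))/2
  = √2,  -√2
Eigenvalues: 0, √2, -√2  (≈ 0, 1.414, -1.414)
The two irrational eigenvalues are distinct (simple), so each has alg. mult. = geom. mult. = 1.
λ=0: alg. mult. = 1, geom. mult. = 3 - rank(A - (0)I) = 3 - 2 = 1
Sum of geometric multiplicities equals n, so A has n independent eigenvectors.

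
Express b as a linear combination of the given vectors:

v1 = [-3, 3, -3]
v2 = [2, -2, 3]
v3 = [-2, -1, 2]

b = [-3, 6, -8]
c1 = 1, c2 = -1, c3 = -1

b = 1·v1 + -1·v2 + -1·v3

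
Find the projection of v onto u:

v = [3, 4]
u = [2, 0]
v·u = (3)(2) + (4)(0) = 6
u·u = (2)² + (0)² = 4
proj_u(v) = (v·u / u·u) × u = (6/4) × u = (3/2) × u

proj_u(v) = [3, 0]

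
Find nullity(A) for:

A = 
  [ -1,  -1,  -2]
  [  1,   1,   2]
nullity(A) = 2

Row reduce:
R2 → R2 + (1)·R1
REF = 
  [ -1,  -1,  -2]
  [  0,   0,   0]
Pivot columns: 1 → 1 pivot.
rank(A) = 1, so nullity(A) = 3 - 1 = 2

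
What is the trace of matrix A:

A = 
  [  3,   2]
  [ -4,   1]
4

tr(A) = 3 + 1 = 4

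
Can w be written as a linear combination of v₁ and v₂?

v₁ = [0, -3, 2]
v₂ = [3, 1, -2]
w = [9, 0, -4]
Yes

Form the augmented matrix and row-reduce:
[v₁|v₂|w] = 
  [  0,   3,   9]
  [ -3,   1,   0]
  [  2,  -2,  -4]
Swap R1 ↔ R2
R3 → R3 + (2/3)·R1
R3 → R3 + (4/9)·R2
REF = 
  [ -3,   1,   0]
  [  0,   3,   9]
  [  0,   0,   0]

No row of the form [0 0 | nonzero], so the system is consistent. Back-substitution gives c₁ = 1, c₂ = 3: w = (1)·v₁ + (3)·v₂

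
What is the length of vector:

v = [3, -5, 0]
5.831

||v||₂ = √((3)² + (-5)² + (0)²) = √34 = 5.831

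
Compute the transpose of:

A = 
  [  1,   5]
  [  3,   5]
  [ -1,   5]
Aᵀ = 
  [  1,   3,  -1]
  [  5,   5,   5]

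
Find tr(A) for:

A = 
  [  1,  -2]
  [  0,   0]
1

tr(A) = 1 + 0 = 1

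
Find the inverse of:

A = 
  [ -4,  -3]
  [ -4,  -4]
det(A) = (-4)(-4) - (-3)(-4) = 4
For a 2×2 matrix, A⁻¹ = (1/det(A)) · [[d, -b], [-c, a]]
    = (1/4) · [[-4, 3], [4, -4]]

A⁻¹ = 
  [ -1, 3/4]
  [  1,  -1]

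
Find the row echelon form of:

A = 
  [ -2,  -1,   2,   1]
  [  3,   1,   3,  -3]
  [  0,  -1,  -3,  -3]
Row operations:
R2 → R2 + (3/2)·R1
R3 → R3 - (2)·R2

Resulting echelon form:
REF = 
  [  -2,   -1,    2,    1]
  [   0, -1/2,    6, -3/2]
  [   0,    0,  -15,    0]

Rank = 3 (number of non-zero pivot rows).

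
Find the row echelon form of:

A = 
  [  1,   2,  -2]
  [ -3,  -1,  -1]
Row operations:
R2 → R2 + (3)·R1

Resulting echelon form:
REF = 
  [  1,   2,  -2]
  [  0,   5,  -7]

Rank = 2 (number of non-zero pivot rows).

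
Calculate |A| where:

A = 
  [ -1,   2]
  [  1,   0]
For a 2×2 matrix, det = ad - bc = (-1)(0) - (2)(1) = -2

det(A) = -2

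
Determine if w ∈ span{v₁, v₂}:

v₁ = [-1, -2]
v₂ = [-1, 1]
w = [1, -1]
Yes

Form the augmented matrix and row-reduce:
[v₁|v₂|w] = 
  [ -1,  -1,   1]
  [ -2,   1,  -1]
R2 → R2 - (2)·R1
REF = 
  [ -1,  -1,   1]
  [  0,   3,  -3]

No row of the form [0 0 | nonzero], so the system is consistent. Back-substitution gives c₁ = 0, c₂ = -1: w = (0)·v₁ + (-1)·v₂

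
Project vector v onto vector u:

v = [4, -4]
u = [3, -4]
proj_u(v) = [84/25, -112/25]

v·u = (4)(3) + (-4)(-4) = 28
u·u = (3)² + (-4)² = 25
proj_u(v) = (v·u / u·u) × u = (28/25) × u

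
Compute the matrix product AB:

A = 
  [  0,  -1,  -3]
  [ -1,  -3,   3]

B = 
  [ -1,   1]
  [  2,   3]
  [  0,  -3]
AB = 
  [ -2,   6]
  [ -5, -19]

A is 2×3 and B is 3×2, so AB is 2×2. Each entry is (row of A)·(column of B):
AB[1,1] = (0)(-1) + (-1)(2) + (-3)(0) = -2
AB[1,2] = (0)(1) + (-1)(3) + (-3)(-3) = 6
AB[2,1] = (-1)(-1) + (-3)(2) + (3)(0) = -5
AB[2,2] = (-1)(1) + (-3)(3) + (3)(-3) = -19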